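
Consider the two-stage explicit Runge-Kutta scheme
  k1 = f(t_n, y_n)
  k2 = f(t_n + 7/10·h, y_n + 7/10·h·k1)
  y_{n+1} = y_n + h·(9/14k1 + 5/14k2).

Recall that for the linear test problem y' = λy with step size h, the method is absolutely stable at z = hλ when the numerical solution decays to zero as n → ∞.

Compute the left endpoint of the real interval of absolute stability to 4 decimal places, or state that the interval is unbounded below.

Set f=λy, z=hλ:
  k1=λy_n ⇒ h·k1=z·y_n;  k2=λ(1+7/10z)y_n ⇒ h·k2=z(1+7/10z)y_n
  y_{n+1}/y_n = 1 + 9/14z + 5/14z(1+7/10z) = 1 + z + 1/4z²
  Hence R(z) = 1 + z + 1/4z².

Solve |R(x)|<1 on ℝ⁻.
x=-1.31: |R|=0.1190
R=1: x+1/4x²=0 ⇒ x=−4=-4.0000; min R=1−1/(4·1/4)=0.0000>−1
Confirm numerically:
  x=-3.366: |R|=0.46649 <1
  x=-3.173: |R|=0.34398 <1
  x=-2.606: |R|=0.09181 <1
  x=-4.392: |R|=1.43042 >1
  x=-4.250: |R|=1.26562 >1
Stable set (-4.0000, 0).

left endpoint -4.0000.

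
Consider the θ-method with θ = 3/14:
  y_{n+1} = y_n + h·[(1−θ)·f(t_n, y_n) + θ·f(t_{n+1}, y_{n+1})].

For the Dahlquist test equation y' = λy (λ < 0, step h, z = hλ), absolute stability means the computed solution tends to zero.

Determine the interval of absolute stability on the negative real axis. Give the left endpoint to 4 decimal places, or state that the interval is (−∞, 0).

Set f=λy, z=hλ:
  y_{n+1} = y_n + z·[11/14·y_n + 3/14·y_{n+1}] ⇒ (1 − 3/14z)y_{n+1} = (1 + 11/14z)y_n
  so R(z) = (1 + 11/14z)/(1 − 3/14z).

Boundary: |R(x)|=1, x<0.
x=-0.87: |R|=0.2667
R=−1: 1+11/14x = −1+3/14x ⇒ -4/7x=2 ⇒ x=2/(-4/7)=-3.5000
Confirm numerically:
  x=-3.092: |R|=0.85977 <1
  x=-2.613: |R|=0.67508 <1
  x=-2.429: |R|=0.59750 <1
  x=-4.091: |R|=1.17996 >1
  x=-3.830: |R|=1.10357 >1
  x=-3.522: |R|=1.00716 >1
So |R|<1 on (-3.5000, 0).

(-3.5000, 0).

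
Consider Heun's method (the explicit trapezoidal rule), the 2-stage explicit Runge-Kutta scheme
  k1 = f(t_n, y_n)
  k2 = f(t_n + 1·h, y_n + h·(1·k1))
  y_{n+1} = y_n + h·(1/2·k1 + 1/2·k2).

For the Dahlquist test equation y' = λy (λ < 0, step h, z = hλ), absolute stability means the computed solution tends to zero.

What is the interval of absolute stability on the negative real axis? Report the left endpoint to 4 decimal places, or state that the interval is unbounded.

(-2.0000, 0).

Set f=λy, z=hλ:
  order 2, 2-stage ⇒ R(z)=1+z+z^2/2
  (e.g. R(-0.86)=0.50980, |R|=0.50980)

Find x<0 with |R(x)|<1.
x=-0.86: |R|=0.5098
|R(-1.97)|=0.9704 |R(-1.95)|=0.9512 |R(-0.65)|=0.5613
Bisect:
  x_lo=-2.5063 |R|=1.6344  x_hi=-0.3805 |R|=0.6919
  mid=-1.44337 |R|=0.59829 →hi
  mid=-1.97482 |R|=0.97513 →hi
  mid=-2.24054 |R|=1.26947 →lo
  mid=-2.10768 |R|=1.11347 →lo
  mid=-2.04125 |R|=1.04210 →lo
  mid=-2.00803 |R|=1.00806 →lo
  mid=-1.99142 |R|=0.99146 →hi
  mid=-1.99973 |R|=0.99973 →hi
  ...
  [-2.00012,-1.99999] ⇒ x*=-2.0000
Stable set (-2.0000, 0).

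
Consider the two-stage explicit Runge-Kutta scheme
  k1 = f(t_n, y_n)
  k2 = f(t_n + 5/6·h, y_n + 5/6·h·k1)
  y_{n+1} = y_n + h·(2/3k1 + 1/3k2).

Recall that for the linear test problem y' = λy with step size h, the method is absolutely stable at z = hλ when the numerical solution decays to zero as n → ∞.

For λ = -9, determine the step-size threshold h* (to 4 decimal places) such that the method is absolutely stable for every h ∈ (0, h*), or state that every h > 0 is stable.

With y'=λy (z=hλ):
  k1=λy_n ⇒ h·k1=z·y_n;  k2=λ(1+5/6z)y_n ⇒ h·k2=z(1+5/6z)y_n
  y_{n+1}/y_n = 1 + 2/3z + 1/3z(1+5/6z) = 1 + z + 5/18z²
  R(z) = 1 + z + 5/18z².

Need |R(x)|<1, x<0.
x=-1.55: |R|=0.1174
R=1: x+5/18x²=0 ⇒ x=−18/5=-3.6000; min R=1−1/(4·5/18)=0.1000>−1
Confirm numerically:
  x=-2.588: |R|=0.27248 <1
  x=-2.212: |R|=0.14715 <1
  x=-2.179: |R|=0.13990 <1
  x=-3.896: |R|=1.32034 >1
  x=-3.783: |R|=1.19230 >1
So |R|<1 on (-3.6000, 0).

(-3.6000,0); λ=-9 ⇒ h* = (18/5)/9 = 0.4000.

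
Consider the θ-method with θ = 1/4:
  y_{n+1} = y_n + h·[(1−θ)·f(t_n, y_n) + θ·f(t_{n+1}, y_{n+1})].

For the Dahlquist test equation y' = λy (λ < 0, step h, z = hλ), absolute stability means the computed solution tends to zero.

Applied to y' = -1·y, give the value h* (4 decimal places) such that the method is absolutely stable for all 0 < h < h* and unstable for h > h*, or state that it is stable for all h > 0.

Set f=λy, z=hλ:
  y_{n+1} = y_n + z·[3/4·y_n + 1/4·y_{n+1}] ⇒ (1 − 1/4z)y_{n+1} = (1 + 3/4z)y_n
  so R(z) = (1 + 3/4z)/(1 − 1/4z).

Boundary: |R(x)|=1, x<0.
x=-1.38: |R|=0.0260
R=−1: 1+3/4x = −1+1/4x ⇒ -1/2x=2 ⇒ x=2/(-1/2)=-4.0000
Confirm numerically:
  x=-3.971: |R|=0.99272 <1
  x=-3.416: |R|=0.84250 <1
  x=-3.105: |R|=0.74806 <1
  x=-4.562: |R|=1.13128 >1
  x=-4.314: |R|=1.07554 >1
Interval (-4.0000, 0).

(-4.0000,0); λ=-1 ⇒ h* = (4)/1 = 4.0000.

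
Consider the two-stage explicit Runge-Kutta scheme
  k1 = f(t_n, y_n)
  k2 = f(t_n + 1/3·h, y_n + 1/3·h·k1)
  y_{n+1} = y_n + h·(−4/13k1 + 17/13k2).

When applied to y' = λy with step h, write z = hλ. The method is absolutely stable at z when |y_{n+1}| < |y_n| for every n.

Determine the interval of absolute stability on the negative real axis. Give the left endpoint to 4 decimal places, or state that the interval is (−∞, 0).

On y'=λy, z=hλ:
  k1=λy_n ⇒ h·k1=z·y_n;  k2=λ(1+1/3z)y_n ⇒ h·k2=z(1+1/3z)y_n
  y_{n+1}/y_n = 1 − 4/13z + 17/13z(1+1/3z) = 1 + z + 17/39z²
  R(z) = 1 + z + 17/39z².

Find x<0 with |R(x)|<1.
x=-1.14: |R|=0.4265
R=1: x+17/39x²=0 ⇒ x=−39/17=-2.2941; min R=1−1/(4·17/39)=0.4265>−1
Confirm numerically:
  x=-2.150: |R|=0.86494 <1
  x=-2.112: |R|=0.83234 <1
  x=-1.305: |R|=0.43734 <1
  x=-1.126: |R|=0.42666 <1
  x=-2.500: |R|=1.22436 >1
  x=-2.346: |R|=1.05306 >1
So |R|<1 on (-2.2941, 0).

(-2.2941, 0).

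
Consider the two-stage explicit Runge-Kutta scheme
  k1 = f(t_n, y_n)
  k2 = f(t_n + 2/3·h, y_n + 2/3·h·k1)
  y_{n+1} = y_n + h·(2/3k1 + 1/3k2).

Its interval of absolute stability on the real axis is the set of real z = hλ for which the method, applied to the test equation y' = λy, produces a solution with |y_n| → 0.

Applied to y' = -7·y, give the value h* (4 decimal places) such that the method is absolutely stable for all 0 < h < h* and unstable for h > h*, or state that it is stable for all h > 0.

(-4.5000,0); λ=-7 ⇒ h* = (9/2)/7 = 0.6429.

Set f=λy, z=hλ:
  k1=λy_n ⇒ h·k1=z·y_n;  k2=λ(1+2/3z)y_n ⇒ h·k2=z(1+2/3z)y_n
  y_{n+1}/y_n = 1 + 2/3z + 1/3z(1+2/3z) = 1 + z + 2/9z²
  ⇒ R(z) = 1 + z + 2/9z².

Boundary: |R(x)|=1, x<0.
x=-1.56: |R|=0.0192
R=1: x+2/9x²=0 ⇒ x=−9/2=-4.5000; min R=1−1/(4·2/9)=-0.1250>−1
Confirm numerically:
  x=-4.308: |R|=0.81619 <1
  x=-4.139: |R|=0.66796 <1
  x=-3.624: |R|=0.29453 <1
  x=-2.336: |R|=0.12336 <1
  x=-4.878: |R|=1.40975 >1
  x=-4.701: |R|=1.20998 >1
  x=-4.612: |R|=1.11479 >1
So |R|<1 on (-4.5000, 0).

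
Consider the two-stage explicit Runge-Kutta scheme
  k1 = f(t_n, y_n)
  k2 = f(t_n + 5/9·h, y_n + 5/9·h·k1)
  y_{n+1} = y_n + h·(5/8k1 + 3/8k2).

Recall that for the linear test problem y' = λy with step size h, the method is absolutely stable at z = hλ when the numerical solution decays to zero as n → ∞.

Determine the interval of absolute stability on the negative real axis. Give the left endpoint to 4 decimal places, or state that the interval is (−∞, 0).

Test eqn y'=λy, z=hλ:
  k1=λy_n ⇒ h·k1=z·y_n;  k2=λ(1+5/9z)y_n ⇒ h·k2=z(1+5/9z)y_n
  y_{n+1}/y_n = 1 + 5/8z + 3/8z(1+5/9z) = 1 + z + 5/24z²
  ⇒ R(z) = 1 + z + 5/24z².

Solve |R(x)|<1 on ℝ⁻.
x=-0.79: |R|=0.3400
R=1: x+5/24x²=0 ⇒ x=−24/5=-4.8000; min R=1−1/(4·5/24)=-0.2000>−1
Confirm numerically:
  x=-4.641: |R|=0.84627 <1
  x=-3.276: |R|=0.04013 <1
  x=-3.028: |R|=0.11784 <1
  x=-1.983: |R|=0.16377 <1
  x=-5.272: |R|=1.51841 >1
  x=-5.173: |R|=1.40199 >1
  x=-4.997: |R|=1.20509 >1
Interval (-4.8000, 0).

(-4.8000, 0).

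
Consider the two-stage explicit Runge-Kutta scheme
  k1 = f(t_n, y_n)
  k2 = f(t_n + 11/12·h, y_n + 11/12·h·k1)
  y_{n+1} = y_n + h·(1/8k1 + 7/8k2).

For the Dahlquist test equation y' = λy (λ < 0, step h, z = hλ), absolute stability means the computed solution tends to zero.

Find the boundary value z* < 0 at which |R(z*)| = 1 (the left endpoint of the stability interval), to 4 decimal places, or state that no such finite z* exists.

With y'=λy (z=hλ):
  k1=λy_n ⇒ h·k1=z·y_n;  k2=λ(1+11/12z)y_n ⇒ h·k2=z(1+11/12z)y_n
  y_{n+1}/y_n = 1 + 1/8z + 7/8z(1+11/12z) = 1 + z + 77/96z²
  ⇒ R(z) = 1 + z + 77/96z².

Need |R(x)|<1, x<0.
x=-1.62: |R|=1.4850
R=1: x+77/96x²=0 ⇒ x=−96/77=-1.2468; min R=1−1/(4·77/96)=0.6883>−1
Confirm numerically:
  x=-1.119: |R|=0.88534 <1
  x=-1.035: |R|=0.82421 <1
  x=-0.770: |R|=0.70556 <1
  x=-0.690: |R|=0.69187 <1
  x=-1.833: |R|=1.86191 >1
  x=-1.411: |R|=1.18588 >1
Interval (-1.2468, 0).

z* = -1.2468.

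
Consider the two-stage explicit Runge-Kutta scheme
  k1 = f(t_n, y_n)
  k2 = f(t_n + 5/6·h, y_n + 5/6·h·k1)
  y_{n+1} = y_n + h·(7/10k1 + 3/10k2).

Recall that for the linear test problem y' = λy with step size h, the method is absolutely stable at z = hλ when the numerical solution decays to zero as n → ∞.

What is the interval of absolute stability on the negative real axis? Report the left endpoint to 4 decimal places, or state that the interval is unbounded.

(-4.0000, 0).

Set f=λy, z=hλ:
  k1=λy_n ⇒ h·k1=z·y_n;  k2=λ(1+5/6z)y_n ⇒ h·k2=z(1+5/6z)y_n
  y_{n+1}/y_n = 1 + 7/10z + 3/10z(1+5/6z) = 1 + z + 1/4z²
  ⇒ R(z) = 1 + z + 1/4z².

Boundary: |R(x)|=1, x<0.
x=-1.27: |R|=0.1332
R=1: x+1/4x²=0 ⇒ x=−4=-4.0000; min R=1−1/(4·1/4)=0.0000>−1
Confirm numerically:
  x=-2.978: |R|=0.23912 <1
  x=-2.295: |R|=0.02176 <1
  x=-1.621: |R|=0.03591 <1
  x=-4.370: |R|=1.40423 >1
  x=-4.230: |R|=1.24323 >1
  x=-4.065: |R|=1.06606 >1
So |R|<1 on (-4.0000, 0).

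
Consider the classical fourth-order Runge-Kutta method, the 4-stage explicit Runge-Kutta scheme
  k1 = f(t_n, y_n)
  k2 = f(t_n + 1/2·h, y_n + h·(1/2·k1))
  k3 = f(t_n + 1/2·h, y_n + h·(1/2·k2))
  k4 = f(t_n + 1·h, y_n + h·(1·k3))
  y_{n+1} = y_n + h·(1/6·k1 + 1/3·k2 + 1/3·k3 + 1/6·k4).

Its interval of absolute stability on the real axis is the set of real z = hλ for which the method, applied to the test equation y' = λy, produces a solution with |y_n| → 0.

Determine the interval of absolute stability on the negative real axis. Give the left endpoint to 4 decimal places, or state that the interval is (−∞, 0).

Test eqn y'=λy, z=hλ:
  order 4, 4-stage ⇒ R(z)=1+z+z^2/2+z^3/6+z^4/24
  (e.g. R(-1.22)=0.31386, |R|=0.31386)

Find x<0 with |R(x)|<1.
x=-1.22: |R|=0.3139
|R(-2.31)|=0.4901 |R(-1.22)|=0.3139 |R(-0.88)|=0.4186
Bisect:
  x_lo=-3.1130 |R|=1.6174  x_hi=-0.1497 |R|=0.8609
  mid=-1.63136 |R|=0.27082 →hi
  mid=-2.37217 |R|=0.53604 →hi
  mid=-2.74258 |R|=0.93749 →hi
  mid=-2.92779 |R|=1.23697 →lo
  mid=-2.83519 |R|=1.07786 →lo
  mid=-2.78888 |R|=1.00543 →lo
  mid=-2.76573 |R|=0.97091 →hi
  mid=-2.77731 |R|=0.98803 →hi
  ...
  [-2.78545,-2.78527] ⇒ x*=-2.7853
Stable set (-2.7853, 0).

z∈(-2.7853,0).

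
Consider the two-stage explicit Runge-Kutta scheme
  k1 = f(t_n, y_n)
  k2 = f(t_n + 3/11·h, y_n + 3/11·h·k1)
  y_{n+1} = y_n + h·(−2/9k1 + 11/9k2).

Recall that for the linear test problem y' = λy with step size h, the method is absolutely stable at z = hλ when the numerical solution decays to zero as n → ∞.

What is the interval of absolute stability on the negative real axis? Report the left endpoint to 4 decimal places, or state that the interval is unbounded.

On y'=λy, z=hλ:
  k1=λy_n ⇒ h·k1=z·y_n;  k2=λ(1+3/11z)y_n ⇒ h·k2=z(1+3/11z)y_n
  y_{n+1}/y_n = 1 − 2/9z + 11/9z(1+3/11z) = 1 + z + 1/3z²
  R(z) = 1 + z + 1/3z².

Need |R(x)|<1, x<0.
x=-1.08: |R|=0.3088
R=1: x+1/3x²=0 ⇒ x=−3=-3.0000; min R=1−1/(4·1/3)=0.2500>−1
Confirm numerically:
  x=-2.920: |R|=0.92213 <1
  x=-2.598: |R|=0.65187 <1
  x=-1.603: |R|=0.25354 <1
  x=-1.439: |R|=0.25124 <1
  x=-3.499: |R|=1.58200 >1
  x=-3.238: |R|=1.25688 >1
Stable set (-3.0000, 0).

(-3.0000, 0).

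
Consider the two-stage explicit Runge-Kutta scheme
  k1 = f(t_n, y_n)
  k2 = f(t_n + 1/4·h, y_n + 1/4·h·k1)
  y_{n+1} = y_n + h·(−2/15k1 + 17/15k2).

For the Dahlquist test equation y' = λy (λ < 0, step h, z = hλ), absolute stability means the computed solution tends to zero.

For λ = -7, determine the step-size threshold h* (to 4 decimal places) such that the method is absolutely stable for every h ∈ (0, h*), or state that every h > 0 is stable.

(-3.5294,0); λ=-7 ⇒ h* = (60/17)/7 = 0.5042.

On y'=λy, z=hλ:
  k1=λy_n ⇒ h·k1=z·y_n;  k2=λ(1+1/4z)y_n ⇒ h·k2=z(1+1/4z)y_n
  y_{n+1}/y_n = 1 − 2/15z + 17/15z(1+1/4z) = 1 + z + 17/60z²
  Hence R(z) = 1 + z + 17/60z².

Need |R(x)|<1, x<0.
x=-0.68: |R|=0.4510
R=1: x+17/60x²=0 ⇒ x=−60/17=-3.5294; min R=1−1/(4·17/60)=0.1176>−1
Confirm numerically:
  x=-3.418: |R|=0.89211 <1
  x=-2.213: |R|=0.17459 <1
  x=-1.848: |R|=0.11961 <1
  x=-3.932: |R|=1.44851 >1
  x=-3.749: |R|=1.23325 >1
Stable set (-3.5294, 0).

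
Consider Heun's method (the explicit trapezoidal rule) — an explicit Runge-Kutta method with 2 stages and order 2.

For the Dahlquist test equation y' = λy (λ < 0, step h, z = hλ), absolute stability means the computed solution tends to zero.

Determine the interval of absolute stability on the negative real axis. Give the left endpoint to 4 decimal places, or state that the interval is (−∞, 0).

z∈(-2.0000,0).

With y'=λy (z=hλ):
  order 2, 2-stage ⇒ R(z)=1+z+z^2/2
  (e.g. R(-0.78)=0.52420, |R|=0.52420)

Need |R(x)|<1, x<0.
x=-0.78: |R|=0.5242
|R(-2.13)|=1.1384 |R(-2.1)|=1.1050 |R(-1.89)|=0.8960
Bisect:
  x_lo=-2.3431 |R|=1.4019  x_hi=-0.3105 |R|=0.7377
  mid=-1.32679 |R|=0.55340 →hi
  mid=-1.83493 |R|=0.84856 →hi
  mid=-2.08901 |R|=1.09297 →lo
  mid=-1.96197 |R|=0.96269 →hi
  mid=-2.02549 |R|=1.02581 →lo
  mid=-1.99373 |R|=0.99375 →hi
  mid=-2.00961 |R|=1.00966 →lo
  ...
  [-2.00006,-1.99993] ⇒ x*=-2.0000
Stable set (-2.0000, 0).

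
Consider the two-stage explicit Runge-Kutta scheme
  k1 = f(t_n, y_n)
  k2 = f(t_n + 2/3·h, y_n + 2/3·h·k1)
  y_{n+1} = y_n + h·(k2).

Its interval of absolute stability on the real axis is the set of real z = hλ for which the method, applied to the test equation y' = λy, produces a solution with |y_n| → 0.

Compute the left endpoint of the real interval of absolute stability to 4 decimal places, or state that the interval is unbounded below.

z* = -1.5000.

Set f=λy, z=hλ:
  k1=λy_n ⇒ h·k1=z·y_n;  k2=λ(1+2/3z)y_n ⇒ h·k2=z(1+2/3z)y_n
  y_{n+1}/y_n = 1 + z(1+2/3z) = 1 + z + 2/3z²
  so R(z) = 1 + z + 2/3z².

Solve |R(x)|<1 on ℝ⁻.
x=-1.31: |R|=0.8341
R=1: x+2/3x²=0 ⇒ x=−3/2=-1.5000; min R=1−1/(4·2/3)=0.6250>−1
Confirm numerically:
  x=-1.396: |R|=0.90321 <1
  x=-1.303: |R|=0.82887 <1
  x=-0.733: |R|=0.62519 <1
  x=-0.712: |R|=0.62596 <1
  x=-2.071: |R|=1.78836 >1
  x=-1.836: |R|=1.41126 >1
  x=-1.801: |R|=1.36140 >1
Stable set (-1.5000, 0).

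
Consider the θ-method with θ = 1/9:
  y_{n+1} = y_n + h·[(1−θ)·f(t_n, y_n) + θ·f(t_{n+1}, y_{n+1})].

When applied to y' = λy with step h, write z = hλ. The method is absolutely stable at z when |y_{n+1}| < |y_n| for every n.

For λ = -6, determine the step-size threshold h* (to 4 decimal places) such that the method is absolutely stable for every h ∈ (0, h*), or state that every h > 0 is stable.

(-2.5714,0); λ=-6 ⇒ h* = (18/7)/6 = 0.4286.

Set f=λy, z=hλ:
  y_{n+1} = y_n + z·[8/9·y_n + 1/9·y_{n+1}] ⇒ (1 − 1/9z)y_{n+1} = (1 + 8/9z)y_n
  ⇒ R(z) = (1 + 8/9z)/(1 − 1/9z).

Boundary: |R(x)|=1, x<0.
x=-0.79: |R|=0.2737
R=−1: 1+8/9x = −1+1/9x ⇒ -7/9x=2 ⇒ x=2/(-7/9)=-2.5714
Confirm numerically:
  x=-2.045: |R|=0.66636 <1
  x=-1.325: |R|=0.15496 <1
  x=-1.230: |R|=0.08211 <1
  x=-3.088: |R|=1.29914 >1
  x=-3.051: |R|=1.27857 >1
  x=-2.882: |R|=1.18297 >1
So |R|<1 on (-2.5714, 0).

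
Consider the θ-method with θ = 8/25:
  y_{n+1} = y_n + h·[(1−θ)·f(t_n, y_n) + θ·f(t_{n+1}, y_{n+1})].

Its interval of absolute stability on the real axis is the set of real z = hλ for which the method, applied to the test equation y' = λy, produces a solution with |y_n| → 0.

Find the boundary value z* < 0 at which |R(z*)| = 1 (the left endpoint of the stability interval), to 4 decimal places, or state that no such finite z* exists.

With y'=λy (z=hλ):
  y_{n+1} = y_n + z·[17/25·y_n + 8/25·y_{n+1}] ⇒ (1 − 8/25z)y_{n+1} = (1 + 17/25z)y_n
  Hence R(z) = (1 + 17/25z)/(1 − 8/25z).

Need |R(x)|<1, x<0.
x=-0.94: |R|=0.2774
R=−1: 1+17/25x = −1+8/25x ⇒ -9/25x=2 ⇒ x=2/(-9/25)=-5.5556
Confirm numerically:
  x=-3.665: |R|=0.68676 <1
  x=-3.245: |R|=0.59193 <1
  x=-3.042: |R|=0.54147 <1
  x=-6.113: |R|=1.06789 >1
  x=-5.946: |R|=1.04842 >1
Interval (-5.5556, 0).

z* = -5.5556.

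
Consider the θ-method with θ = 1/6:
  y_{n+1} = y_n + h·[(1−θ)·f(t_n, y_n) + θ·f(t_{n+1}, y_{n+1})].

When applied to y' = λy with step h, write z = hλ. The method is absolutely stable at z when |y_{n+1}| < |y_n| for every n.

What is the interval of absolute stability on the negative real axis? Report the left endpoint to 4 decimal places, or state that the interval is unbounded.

Test eqn y'=λy, z=hλ:
  y_{n+1} = y_n + z·[5/6·y_n + 1/6·y_{n+1}] ⇒ (1 − 1/6z)y_{n+1} = (1 + 5/6z)y_n
  so R(z) = (1 + 5/6z)/(1 − 1/6z).

Find x<0 with |R(x)|<1.
x=-0.66: |R|=0.4054
R=−1: 1+5/6x = −1+1/6x ⇒ -2/3x=2 ⇒ x=2/(-2/3)=-3.0000
Confirm numerically:
  x=-2.148: |R|=0.58174 <1
  x=-1.664: |R|=0.30271 <1
  x=-1.387: |R|=0.12657 <1
  x=-3.552: |R|=1.23116 >1
  x=-3.375: |R|=1.16000 >1
Stable set (-3.0000, 0).

z∈(-3.0000,0).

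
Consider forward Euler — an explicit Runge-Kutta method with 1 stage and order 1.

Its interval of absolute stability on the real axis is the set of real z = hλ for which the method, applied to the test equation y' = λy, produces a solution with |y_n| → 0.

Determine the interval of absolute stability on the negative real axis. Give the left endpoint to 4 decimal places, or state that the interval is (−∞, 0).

Set f=λy, z=hλ:
  order 1, 1-stage ⇒ R(z)=1+z
  (e.g. R(-0.37)=0.63000, |R|=0.63000)

Need |R(x)|<1, x<0.
x=-0.37: |R|=0.6300
|R(-1.62)|=0.6200 |R(-1.1)|=0.1000 |R(-0.82)|=0.1800
Bisect:
  x_lo=-2.4774 |R|=1.4774  x_hi=-0.0897 |R|=0.9103
  mid=-1.28355 |R|=0.28355 →hi
  mid=-1.88046 |R|=0.88046 →hi
  mid=-2.17892 |R|=1.17892 →lo
  mid=-2.02969 |R|=1.02969 →lo
  mid=-1.95508 |R|=0.95508 →hi
  mid=-1.99239 |R|=0.99239 →hi
  mid=-2.01104 |R|=1.01104 →lo
  mid=-2.00171 |R|=1.00171 →lo
  ...
  [-2.00011,-1.99996] ⇒ x*=-2.0000
Interval (-2.0000, 0).

(-2.0000, 0).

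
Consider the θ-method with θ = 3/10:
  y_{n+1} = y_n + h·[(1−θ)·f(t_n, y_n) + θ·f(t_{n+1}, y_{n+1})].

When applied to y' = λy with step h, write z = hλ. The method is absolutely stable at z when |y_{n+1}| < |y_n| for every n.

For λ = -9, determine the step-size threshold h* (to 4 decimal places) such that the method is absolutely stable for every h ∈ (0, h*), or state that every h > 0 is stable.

(-5.0000,0); λ=-9 ⇒ h* = (5)/9 = 0.5556.

With y'=λy (z=hλ):
  y_{n+1} = y_n + z·[7/10·y_n + 3/10·y_{n+1}] ⇒ (1 − 3/10z)y_{n+1} = (1 + 7/10z)y_n
  so R(z) = (1 + 7/10z)/(1 − 3/10z).

Boundary: |R(x)|=1, x<0.
x=-1.14: |R|=0.1505
R=−1: 1+7/10x = −1+3/10x ⇒ -2/5x=2 ⇒ x=2/(-2/5)=-5.0000
Confirm numerically:
  x=-4.678: |R|=0.94641 <1
  x=-4.650: |R|=0.94154 <1
  x=-2.611: |R|=0.46414 <1
  x=-2.459: |R|=0.41509 <1
  x=-5.583: |R|=1.08718 >1
  x=-5.400: |R|=1.06107 >1
So |R|<1 on (-5.0000, 0).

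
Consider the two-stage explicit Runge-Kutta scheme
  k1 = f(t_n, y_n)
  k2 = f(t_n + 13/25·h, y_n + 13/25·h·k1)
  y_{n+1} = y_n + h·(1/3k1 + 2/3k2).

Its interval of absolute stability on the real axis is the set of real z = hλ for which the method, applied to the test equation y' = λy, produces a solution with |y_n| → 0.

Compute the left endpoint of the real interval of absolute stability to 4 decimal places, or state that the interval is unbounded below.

Test eqn y'=λy, z=hλ:
  k1=λy_n ⇒ h·k1=z·y_n;  k2=λ(1+13/25z)y_n ⇒ h·k2=z(1+13/25z)y_n
  y_{n+1}/y_n = 1 + 1/3z + 2/3z(1+13/25z) = 1 + z + 26/75z²
  Hence R(z) = 1 + z + 26/75z².

Solve |R(x)|<1 on ℝ⁻.
x=-1.27: |R|=0.2891
R=1: x+26/75x²=0 ⇒ x=−75/26=-2.8846; min R=1−1/(4·26/75)=0.2788>−1
Confirm numerically:
  x=-2.734: |R|=0.85725 <1
  x=-2.696: |R|=0.82372 <1
  x=-2.408: |R|=0.60213 <1
  x=-3.402: |R|=1.61018 >1
  x=-3.101: |R|=1.23262 >1
Interval (-2.8846, 0).

z* = -2.8846.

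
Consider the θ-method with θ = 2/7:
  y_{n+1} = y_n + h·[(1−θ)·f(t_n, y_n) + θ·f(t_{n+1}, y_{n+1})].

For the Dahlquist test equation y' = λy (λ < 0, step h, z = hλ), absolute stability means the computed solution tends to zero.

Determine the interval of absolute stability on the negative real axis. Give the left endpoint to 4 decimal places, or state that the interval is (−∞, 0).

Test eqn y'=λy, z=hλ:
  y_{n+1} = y_n + z·[5/7·y_n + 2/7·y_{n+1}] ⇒ (1 − 2/7z)y_{n+1} = (1 + 5/7z)y_n
  Hence R(z) = (1 + 5/7z)/(1 − 2/7z).

Solve |R(x)|<1 on ℝ⁻.
x=-1.38: |R|=0.0102
R=−1: 1+5/7x = −1+2/7x ⇒ -3/7x=2 ⇒ x=2/(-3/7)=-4.6667
Confirm numerically:
  x=-3.954: |R|=0.85659 <1
  x=-3.796: |R|=0.82100 <1
  x=-3.073: |R|=0.63632 <1
  x=-2.993: |R|=0.61335 <1
  x=-5.264: |R|=1.10224 >1
  x=-5.062: |R|=1.06926 >1
  x=-4.827: |R|=1.02888 >1
Stable set (-4.6667, 0).

(-4.6667, 0).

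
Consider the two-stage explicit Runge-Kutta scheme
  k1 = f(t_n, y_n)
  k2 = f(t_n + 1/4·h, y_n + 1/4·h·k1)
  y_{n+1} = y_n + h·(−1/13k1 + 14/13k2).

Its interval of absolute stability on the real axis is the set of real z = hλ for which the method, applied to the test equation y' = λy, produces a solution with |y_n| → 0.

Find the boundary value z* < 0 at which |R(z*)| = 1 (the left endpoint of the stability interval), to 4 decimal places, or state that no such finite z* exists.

z* = -3.7143.

On y'=λy, z=hλ:
  k1=λy_n ⇒ h·k1=z·y_n;  k2=λ(1+1/4z)y_n ⇒ h·k2=z(1+1/4z)y_n
  y_{n+1}/y_n = 1 − 1/13z + 14/13z(1+1/4z) = 1 + z + 7/26z²
  R(z) = 1 + z + 7/26z².

Solve |R(x)|<1 on ℝ⁻.
x=-1.1: |R|=0.2258
R=1: x+7/26x²=0 ⇒ x=−26/7=-3.7143; min R=1−1/(4·7/26)=0.0714>−1
Confirm numerically:
  x=-3.653: |R|=0.93973 <1
  x=-3.500: |R|=0.79808 <1
  x=-2.401: |R|=0.15106 <1
  x=-4.300: |R|=1.67808 >1
  x=-3.761: |R|=1.04730 >1
So |R|<1 on (-3.7143, 0).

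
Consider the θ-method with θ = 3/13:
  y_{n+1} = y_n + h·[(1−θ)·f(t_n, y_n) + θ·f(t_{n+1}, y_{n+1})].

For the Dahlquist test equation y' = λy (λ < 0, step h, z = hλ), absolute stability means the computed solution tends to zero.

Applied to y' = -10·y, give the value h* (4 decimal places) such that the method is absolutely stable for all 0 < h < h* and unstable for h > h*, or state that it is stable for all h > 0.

Test eqn y'=λy, z=hλ:
  y_{n+1} = y_n + z·[10/13·y_n + 3/13·y_{n+1}] ⇒ (1 − 3/13z)y_{n+1} = (1 + 10/13z)y_n
  so R(z) = (1 + 10/13z)/(1 − 3/13z).

Find x<0 with |R(x)|<1.
x=-1.09: |R|=0.1291
R=−1: 1+10/13x = −1+3/13x ⇒ -7/13x=2 ⇒ x=2/(-7/13)=-3.7143
Confirm numerically:
  x=-3.467: |R|=0.92603 <1
  x=-3.383: |R|=0.89982 <1
  x=-1.722: |R|=0.23230 <1
  x=-4.292: |R|=1.15628 >1
  x=-4.132: |R|=1.11514 >1
  x=-3.889: |R|=1.04958 >1
Stable set (-3.7143, 0).

(-3.7143,0); λ=-10 ⇒ h* = (26/7)/10 = 0.3714.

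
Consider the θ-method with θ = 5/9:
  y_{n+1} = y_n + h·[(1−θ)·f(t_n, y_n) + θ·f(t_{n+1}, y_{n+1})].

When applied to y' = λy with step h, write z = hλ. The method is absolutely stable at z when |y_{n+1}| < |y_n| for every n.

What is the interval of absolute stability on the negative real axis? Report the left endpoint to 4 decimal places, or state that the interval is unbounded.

(−∞, 0) — no finite endpoint.

Set f=λy, z=hλ:
  y_{n+1} = y_n + z·[4/9·y_n + 5/9·y_{n+1}] ⇒ (1 − 5/9z)y_{n+1} = (1 + 4/9z)y_n
  so R(z) = (1 + 4/9z)/(1 − 5/9z).

Need |R(x)|<1, x<0.
x=-1.68: |R|=0.1310
x=-2: |R|=0.0526
x=-10: |R|=0.5254
x=-100: |R|=0.7682
θ=5/9≥1/2 ⇒ |1+4/9x|<|1−5/9x| ∀x<0 ⇒ unbounded interval.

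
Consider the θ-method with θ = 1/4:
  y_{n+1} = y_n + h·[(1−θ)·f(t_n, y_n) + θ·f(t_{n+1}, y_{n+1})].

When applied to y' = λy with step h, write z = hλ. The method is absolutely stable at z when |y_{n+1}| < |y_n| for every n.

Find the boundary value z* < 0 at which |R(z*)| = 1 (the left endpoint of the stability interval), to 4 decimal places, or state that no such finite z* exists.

On y'=λy, z=hλ:
  y_{n+1} = y_n + z·[3/4·y_n + 1/4·y_{n+1}] ⇒ (1 − 1/4z)y_{n+1} = (1 + 3/4z)y_n
  ⇒ R(z) = (1 + 3/4z)/(1 − 1/4z).

Boundary: |R(x)|=1, x<0.
x=-0.98: |R|=0.2129
R=−1: 1+3/4x = −1+1/4x ⇒ -1/2x=2 ⇒ x=2/(-1/2)=-4.0000
Confirm numerically:
  x=-3.737: |R|=0.93201 <1
  x=-3.304: |R|=0.80942 <1
  x=-2.626: |R|=0.58527 <1
  x=-2.590: |R|=0.57208 <1
  x=-4.571: |R|=1.13324 >1
  x=-4.300: |R|=1.07229 >1
Interval (-4.0000, 0).

left endpoint -4.0000.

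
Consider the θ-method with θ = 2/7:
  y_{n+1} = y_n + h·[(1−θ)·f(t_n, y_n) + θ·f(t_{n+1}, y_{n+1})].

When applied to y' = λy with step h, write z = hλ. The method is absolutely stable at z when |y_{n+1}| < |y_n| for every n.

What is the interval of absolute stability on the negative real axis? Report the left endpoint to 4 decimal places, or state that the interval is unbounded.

(-4.6667, 0).

With y'=λy (z=hλ):
  y_{n+1} = y_n + z·[5/7·y_n + 2/7·y_{n+1}] ⇒ (1 − 2/7z)y_{n+1} = (1 + 5/7z)y_n
  ⇒ R(z) = (1 + 5/7z)/(1 − 2/7z).

Find x<0 with |R(x)|<1.
x=-1.43: |R|=0.0152
R=−1: 1+5/7x = −1+2/7x ⇒ -3/7x=2 ⇒ x=2/(-3/7)=-4.6667
Confirm numerically:
  x=-3.535: |R|=0.75871 <1
  x=-3.351: |R|=0.71194 <1
  x=-2.906: |R|=0.58773 <1
  x=-2.334: |R|=0.40024 <1
  x=-5.151: |R|=1.08398 >1
  x=-5.042: |R|=1.06591 >1
  x=-5.026: |R|=1.06322 >1
Interval (-4.6667, 0).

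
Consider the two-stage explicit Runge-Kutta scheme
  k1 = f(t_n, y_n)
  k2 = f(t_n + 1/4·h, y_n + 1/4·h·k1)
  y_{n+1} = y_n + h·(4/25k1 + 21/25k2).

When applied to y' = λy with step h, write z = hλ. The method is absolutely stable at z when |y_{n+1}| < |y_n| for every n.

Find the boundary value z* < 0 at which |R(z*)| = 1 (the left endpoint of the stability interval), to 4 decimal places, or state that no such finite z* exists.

left endpoint -4.7619.

Set f=λy, z=hλ:
  k1=λy_n ⇒ h·k1=z·y_n;  k2=λ(1+1/4z)y_n ⇒ h·k2=z(1+1/4z)y_n
  y_{n+1}/y_n = 1 + 4/25z + 21/25z(1+1/4z) = 1 + z + 21/100z²
  R(z) = 1 + z + 21/100z².

Boundary: |R(x)|=1, x<0.
x=-1.63: |R|=0.0721
R=1: x+21/100x²=0 ⇒ x=−100/21=-4.7619; min R=1−1/(4·21/100)=-0.1905>−1
Confirm numerically:
  x=-4.700: |R|=0.93890 <1
  x=-4.517: |R|=0.76769 <1
  x=-4.169: |R|=0.48092 <1
  x=-3.816: |R|=0.24199 <1
  x=-5.170: |R|=1.44307 >1
  x=-5.059: |R|=1.31563 >1
So |R|<1 on (-4.7619, 0).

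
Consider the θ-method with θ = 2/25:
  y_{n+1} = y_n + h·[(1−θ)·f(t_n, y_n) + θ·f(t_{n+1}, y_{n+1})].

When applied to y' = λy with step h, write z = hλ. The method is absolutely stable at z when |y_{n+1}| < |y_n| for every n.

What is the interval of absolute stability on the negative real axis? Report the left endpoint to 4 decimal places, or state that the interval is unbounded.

Set f=λy, z=hλ:
  y_{n+1} = y_n + z·[23/25·y_n + 2/25·y_{n+1}] ⇒ (1 − 2/25z)y_{n+1} = (1 + 23/25z)y_n
  so R(z) = (1 + 23/25z)/(1 − 2/25z).

Need |R(x)|<1, x<0.
x=-1.07: |R|=0.0144
R=−1: 1+23/25x = −1+2/25x ⇒ -21/25x=2 ⇒ x=2/(-21/25)=-2.3810
Confirm numerically:
  x=-1.415: |R|=0.27111 <1
  x=-1.267: |R|=0.15040 <1
  x=-1.004: |R|=0.07065 <1
  x=-2.943: |R|=1.38215 >1
  x=-2.536: |R|=1.10827 >1
So |R|<1 on (-2.3810, 0).

(-2.3810, 0).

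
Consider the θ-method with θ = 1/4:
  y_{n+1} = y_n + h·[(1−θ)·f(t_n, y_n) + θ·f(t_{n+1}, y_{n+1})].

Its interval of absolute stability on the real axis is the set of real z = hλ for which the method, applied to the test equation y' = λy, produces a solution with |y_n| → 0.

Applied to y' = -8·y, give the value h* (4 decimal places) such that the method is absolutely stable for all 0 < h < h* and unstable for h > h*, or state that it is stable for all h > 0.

On y'=λy, z=hλ:
  y_{n+1} = y_n + z·[3/4·y_n + 1/4·y_{n+1}] ⇒ (1 − 1/4z)y_{n+1} = (1 + 3/4z)y_n
  R(z) = (1 + 3/4z)/(1 − 1/4z).

Boundary: |R(x)|=1, x<0.
x=-1.53: |R|=0.1067
R=−1: 1+3/4x = −1+1/4x ⇒ -1/2x=2 ⇒ x=2/(-1/2)=-4.0000
Confirm numerically:
  x=-3.787: |R|=0.94529 <1
  x=-3.655: |R|=0.90986 <1
  x=-1.803: |R|=0.24281 <1
  x=-4.523: |R|=1.12273 >1
  x=-4.440: |R|=1.10427 >1
  x=-4.171: |R|=1.04186 >1
So |R|<1 on (-4.0000, 0).

(-4.0000,0); λ=-8 ⇒ h* = (4)/8 = 0.5000.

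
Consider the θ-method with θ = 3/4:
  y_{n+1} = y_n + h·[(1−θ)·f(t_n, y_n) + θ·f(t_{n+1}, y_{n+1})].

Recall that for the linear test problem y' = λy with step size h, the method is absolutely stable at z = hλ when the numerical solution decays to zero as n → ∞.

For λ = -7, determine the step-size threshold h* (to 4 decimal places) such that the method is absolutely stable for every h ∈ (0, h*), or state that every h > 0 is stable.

interval (−∞, 0). Any h>0 works for λ=-7.

Test eqn y'=λy, z=hλ:
  y_{n+1} = y_n + z·[1/4·y_n + 3/4·y_{n+1}] ⇒ (1 − 3/4z)y_{n+1} = (1 + 1/4z)y_n
  so R(z) = (1 + 1/4z)/(1 − 3/4z).

Solve |R(x)|<1 on ℝ⁻.
x=-1.65: |R|=0.2626
x=-2: |R|=0.2000
x=-10: |R|=0.1765
x=-100: |R|=0.3158
θ=3/4≥1/2 ⇒ |1+1/4x|<|1−3/4x| ∀x<0 ⇒ unbounded interval.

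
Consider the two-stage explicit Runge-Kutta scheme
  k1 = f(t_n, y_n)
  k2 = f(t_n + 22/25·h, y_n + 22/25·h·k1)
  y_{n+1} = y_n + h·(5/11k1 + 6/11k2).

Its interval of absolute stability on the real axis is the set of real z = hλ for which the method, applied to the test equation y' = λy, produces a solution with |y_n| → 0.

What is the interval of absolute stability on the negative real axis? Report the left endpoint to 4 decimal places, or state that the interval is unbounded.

z∈(-2.0833,0).

On y'=λy, z=hλ:
  k1=λy_n ⇒ h·k1=z·y_n;  k2=λ(1+22/25z)y_n ⇒ h·k2=z(1+22/25z)y_n
  y_{n+1}/y_n = 1 + 5/11z + 6/11z(1+22/25z) = 1 + z + 12/25z²
  R(z) = 1 + z + 12/25z².

Boundary: |R(x)|=1, x<0.
x=-1.16: |R|=0.4859
R=1: x+12/25x²=0 ⇒ x=−25/12=-2.0833; min R=1−1/(4·12/25)=0.4792>−1
Confirm numerically:
  x=-2.043: |R|=0.96045 <1
  x=-1.796: |R|=0.75230 <1
  x=-1.633: |R|=0.64701 <1
  x=-0.912: |R|=0.48724 <1
  x=-2.616: |R|=1.66886 >1
  x=-2.253: |R|=1.18348 >1
So |R|<1 on (-2.0833, 0).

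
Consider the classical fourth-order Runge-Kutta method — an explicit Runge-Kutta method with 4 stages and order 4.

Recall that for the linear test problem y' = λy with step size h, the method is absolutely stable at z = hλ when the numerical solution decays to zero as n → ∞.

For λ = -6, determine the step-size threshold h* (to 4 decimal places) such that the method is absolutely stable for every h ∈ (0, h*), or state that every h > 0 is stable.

(-2.7853,0); λ=-6 ⇒ h* = 0.4642.

With y'=λy (z=hλ):
  order 4, 4-stage ⇒ R(z)=1+z+z^2/2+z^3/6+z^4/24
  (e.g. R(-0.54)=0.58310, |R|=0.58310)

Solve |R(x)|<1 on ℝ⁻.
x=-0.54: |R|=0.5831
|R(-2.66)|=0.8270 |R(-2.44)|=0.5926 |R(-1.12)|=0.3386
Bisect:
  x_lo=-3.1362 |R|=1.6714  x_hi=-0.0994 |R|=0.9054
  mid=-1.61779 |R|=0.27056 →hi
  mid=-2.37699 |R|=0.53983 →hi
  mid=-2.75658 |R|=0.95757 →hi
  mid=-2.94638 |R|=1.27131 →lo
  mid=-2.85148 |R|=1.10447 →lo
  mid=-2.80403 |R|=1.02862 →lo
  mid=-2.78031 |R|=0.99251 →hi
  mid=-2.79217 |R|=1.01042 →lo
  mid=-2.78624 |R|=1.00143 →lo
  ...
  [-2.78531,-2.78513] ⇒ x*=-2.7853
So |R|<1 on (-2.7853, 0).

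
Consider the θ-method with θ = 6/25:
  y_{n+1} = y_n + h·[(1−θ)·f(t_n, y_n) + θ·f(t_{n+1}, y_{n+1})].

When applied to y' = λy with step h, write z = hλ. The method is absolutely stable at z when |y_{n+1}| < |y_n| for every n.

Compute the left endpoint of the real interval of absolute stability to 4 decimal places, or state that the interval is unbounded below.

Set f=λy, z=hλ:
  y_{n+1} = y_n + z·[19/25·y_n + 6/25·y_{n+1}] ⇒ (1 − 6/25z)y_{n+1} = (1 + 19/25z)y_n
  Hence R(z) = (1 + 19/25z)/(1 − 6/25z).

Solve |R(x)|<1 on ℝ⁻.
x=-0.75: |R|=0.3644
R=−1: 1+19/25x = −1+6/25x ⇒ -13/25x=2 ⇒ x=2/(-13/25)=-3.8462
Confirm numerically:
  x=-3.815: |R|=0.99154 <1
  x=-3.791: |R|=0.98498 <1
  x=-2.176: |R|=0.42947 <1
  x=-4.315: |R|=1.11977 >1
  x=-3.952: |R|=1.02825 >1
Stable set (-3.8462, 0).

z* = -3.8462.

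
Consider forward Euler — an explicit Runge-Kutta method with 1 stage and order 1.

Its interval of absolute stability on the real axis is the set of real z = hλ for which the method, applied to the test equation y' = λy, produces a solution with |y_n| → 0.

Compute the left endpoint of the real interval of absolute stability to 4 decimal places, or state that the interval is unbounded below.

z* = -2.0000.

With y'=λy (z=hλ):
  order 1, 1-stage ⇒ R(z)=1+z
  (e.g. R(-1.08)=-0.08000, |R|=0.08000)

Find x<0 with |R(x)|<1.
x=-1.08: |R|=0.0800
|R(-2.08)|=1.0800 |R(-1.37)|=0.3700 |R(-0.77)|=0.2300
Bisect:
  x_lo=-2.7461 |R|=1.7461  x_hi=-0.2266 |R|=0.7734
  mid=-1.48634 |R|=0.48634 →hi
  mid=-2.11623 |R|=1.11623 →lo
  mid=-1.80129 |R|=0.80129 →hi
  mid=-1.95876 |R|=0.95876 →hi
  mid=-2.03750 |R|=1.03750 →lo
  mid=-1.99813 |R|=0.99813 →hi
  mid=-2.01781 |R|=1.01781 →lo
  ...
  [-2.00013,-1.99997] ⇒ x*=-2.0000
Interval (-2.0000, 0).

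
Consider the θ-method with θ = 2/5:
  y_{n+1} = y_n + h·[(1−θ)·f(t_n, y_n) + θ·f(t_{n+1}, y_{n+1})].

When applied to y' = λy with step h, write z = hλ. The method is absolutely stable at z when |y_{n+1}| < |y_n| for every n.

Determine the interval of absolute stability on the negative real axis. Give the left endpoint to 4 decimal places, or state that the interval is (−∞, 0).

With y'=λy (z=hλ):
  y_{n+1} = y_n + z·[3/5·y_n + 2/5·y_{n+1}] ⇒ (1 − 2/5z)y_{n+1} = (1 + 3/5z)y_n
  R(z) = (1 + 3/5z)/(1 − 2/5z).

Boundary: |R(x)|=1, x<0.
x=-0.68: |R|=0.4654
R=−1: 1+3/5x = −1+2/5x ⇒ -1/5x=2 ⇒ x=2/(-1/5)=-10.0000
Confirm numerically:
  x=-8.703: |R|=0.94211 <1
  x=-7.933: |R|=0.90094 <1
  x=-7.405: |R|=0.86901 <1
  x=-4.377: |R|=0.59117 <1
  x=-10.467: |R|=1.01801 >1
  x=-10.422: |R|=1.01633 >1
  x=-10.332: |R|=1.01294 >1
Stable set (-10.0000, 0).

(-10.0000, 0).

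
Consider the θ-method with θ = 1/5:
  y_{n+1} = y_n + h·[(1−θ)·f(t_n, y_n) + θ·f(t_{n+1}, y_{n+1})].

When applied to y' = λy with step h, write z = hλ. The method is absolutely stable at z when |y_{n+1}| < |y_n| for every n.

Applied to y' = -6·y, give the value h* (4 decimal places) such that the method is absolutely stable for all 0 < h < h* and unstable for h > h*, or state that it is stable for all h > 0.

Test eqn y'=λy, z=hλ:
  y_{n+1} = y_n + z·[4/5·y_n + 1/5·y_{n+1}] ⇒ (1 − 1/5z)y_{n+1} = (1 + 4/5z)y_n
  so R(z) = (1 + 4/5z)/(1 − 1/5z).

Solve |R(x)|<1 on ℝ⁻.
x=-1.72: |R|=0.2798
R=−1: 1+4/5x = −1+1/5x ⇒ -3/5x=2 ⇒ x=2/(-3/5)=-3.3333
Confirm numerically:
  x=-3.058: |R|=0.89749 <1
  x=-2.844: |R|=0.81285 <1
  x=-2.726: |R|=0.76417 <1
  x=-1.440: |R|=0.11801 <1
  x=-3.812: |R|=1.16296 >1
  x=-3.782: |R|=1.15327 >1
  x=-3.625: |R|=1.10145 >1
So |R|<1 on (-3.3333, 0).

(-3.3333,0); λ=-6 ⇒ h* = (10/3)/6 = 0.5556.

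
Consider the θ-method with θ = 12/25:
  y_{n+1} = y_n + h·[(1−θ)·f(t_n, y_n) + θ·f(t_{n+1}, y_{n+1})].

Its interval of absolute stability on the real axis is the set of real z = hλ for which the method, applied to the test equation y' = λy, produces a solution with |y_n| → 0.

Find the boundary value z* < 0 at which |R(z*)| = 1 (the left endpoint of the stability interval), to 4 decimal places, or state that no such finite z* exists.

z* = -50.0000.

Test eqn y'=λy, z=hλ:
  y_{n+1} = y_n + z·[13/25·y_n + 12/25·y_{n+1}] ⇒ (1 − 12/25z)y_{n+1} = (1 + 13/25z)y_n
  Hence R(z) = (1 + 13/25z)/(1 − 12/25z).

Find x<0 with |R(x)|<1.
x=-1.61: |R|=0.0918
R=−1: 1+13/25x = −1+12/25x ⇒ -1/25x=2 ⇒ x=2/(-1/25)=-50.0000
Confirm numerically:
  x=-42.779: |R|=0.98659 <1
  x=-32.562: |R|=0.95806 <1
  x=-29.171: |R|=0.94446 <1
  x=-21.516: |R|=0.89942 <1
  x=-50.452: |R|=1.00072 >1
  x=-50.416: |R|=1.00066 >1
  x=-50.187: |R|=1.00030 >1
Stable set (-50.0000, 0).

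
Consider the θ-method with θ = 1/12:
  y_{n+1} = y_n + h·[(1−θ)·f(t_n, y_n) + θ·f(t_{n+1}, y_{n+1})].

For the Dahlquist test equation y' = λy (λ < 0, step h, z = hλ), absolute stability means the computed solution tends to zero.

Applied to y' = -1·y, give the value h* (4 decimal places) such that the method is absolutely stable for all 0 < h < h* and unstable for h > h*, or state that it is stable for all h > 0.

(-2.4000,0); λ=-1 ⇒ h* = (12/5)/1 = 2.4000.

On y'=λy, z=hλ:
  y_{n+1} = y_n + z·[11/12·y_n + 1/12·y_{n+1}] ⇒ (1 − 1/12z)y_{n+1} = (1 + 11/12z)y_n
  so R(z) = (1 + 11/12z)/(1 − 1/12z).

Find x<0 with |R(x)|<1.
x=-1.3: |R|=0.1729
R=−1: 1+11/12x = −1+1/12x ⇒ -5/6x=2 ⇒ x=2/(-5/6)=-2.4000
Confirm numerically:
  x=-2.217: |R|=0.87128 <1
  x=-1.332: |R|=0.19892 <1
  x=-1.080: |R|=0.00917 <1
  x=-2.764: |R|=1.24655 >1
Stable set (-2.4000, 0).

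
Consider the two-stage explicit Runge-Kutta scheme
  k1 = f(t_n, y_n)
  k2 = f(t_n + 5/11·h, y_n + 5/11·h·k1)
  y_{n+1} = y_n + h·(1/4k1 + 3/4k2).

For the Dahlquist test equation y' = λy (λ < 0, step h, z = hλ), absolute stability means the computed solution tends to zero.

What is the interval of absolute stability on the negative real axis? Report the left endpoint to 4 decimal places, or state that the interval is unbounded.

Test eqn y'=λy, z=hλ:
  k1=λy_n ⇒ h·k1=z·y_n;  k2=λ(1+5/11z)y_n ⇒ h·k2=z(1+5/11z)y_n
  y_{n+1}/y_n = 1 + 1/4z + 3/4z(1+5/11z) = 1 + z + 15/44z²
  so R(z) = 1 + z + 15/44z².

Solve |R(x)|<1 on ℝ⁻.
x=-1.69: |R|=0.2837
R=1: x+15/44x²=0 ⇒ x=−44/15=-2.9333; min R=1−1/(4·15/44)=0.2667>−1
Confirm numerically:
  x=-2.634: |R|=0.73121 <1
  x=-1.434: |R|=0.26703 <1
  x=-1.264: |R|=0.28067 <1
  x=-3.383: |R|=1.51860 >1
  x=-3.192: |R|=1.28148 >1
Interval (-2.9333, 0).

(-2.9333, 0).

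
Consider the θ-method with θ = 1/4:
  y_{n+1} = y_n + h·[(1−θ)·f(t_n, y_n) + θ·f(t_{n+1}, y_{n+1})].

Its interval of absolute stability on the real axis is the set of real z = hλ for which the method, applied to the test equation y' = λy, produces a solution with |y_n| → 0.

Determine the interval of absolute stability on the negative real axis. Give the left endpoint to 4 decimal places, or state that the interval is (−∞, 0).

(-4.0000, 0).

Test eqn y'=λy, z=hλ:
  y_{n+1} = y_n + z·[3/4·y_n + 1/4·y_{n+1}] ⇒ (1 − 1/4z)y_{n+1} = (1 + 3/4z)y_n
  R(z) = (1 + 3/4z)/(1 − 1/4z).

Need |R(x)|<1, x<0.
x=-1.78: |R|=0.2318
R=−1: 1+3/4x = −1+1/4x ⇒ -1/2x=2 ⇒ x=2/(-1/2)=-4.0000
Confirm numerically:
  x=-3.748: |R|=0.93495 <1
  x=-3.293: |R|=0.80612 <1
  x=-2.081: |R|=0.36885 <1
  x=-4.562: |R|=1.13128 >1
  x=-4.302: |R|=1.07275 >1
  x=-4.240: |R|=1.05825 >1
Interval (-4.0000, 0).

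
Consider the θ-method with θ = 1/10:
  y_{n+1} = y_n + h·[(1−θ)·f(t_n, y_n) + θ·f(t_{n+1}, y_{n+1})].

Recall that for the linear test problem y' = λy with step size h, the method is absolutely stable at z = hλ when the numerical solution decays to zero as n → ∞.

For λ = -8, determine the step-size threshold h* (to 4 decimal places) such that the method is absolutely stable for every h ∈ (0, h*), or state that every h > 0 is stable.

On y'=λy, z=hλ:
  y_{n+1} = y_n + z·[9/10·y_n + 1/10·y_{n+1}] ⇒ (1 − 1/10z)y_{n+1} = (1 + 9/10z)y_n
  R(z) = (1 + 9/10z)/(1 − 1/10z).

Solve |R(x)|<1 on ℝ⁻.
x=-1.14: |R|=0.0233
R=−1: 1+9/10x = −1+1/10x ⇒ -4/5x=2 ⇒ x=2/(-4/5)=-2.5000
Confirm numerically:
  x=-2.133: |R|=0.75802 <1
  x=-1.907: |R|=0.60158 <1
  x=-1.487: |R|=0.29451 <1
  x=-1.109: |R|=0.00171 <1
  x=-3.030: |R|=1.32540 >1
  x=-2.807: |R|=1.19177 >1
Stable set (-2.5000, 0).

(-2.5000,0); λ=-8 ⇒ h* = (5/2)/8 = 0.3125.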